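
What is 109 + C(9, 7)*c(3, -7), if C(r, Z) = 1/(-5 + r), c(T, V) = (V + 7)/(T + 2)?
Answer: 109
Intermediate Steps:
c(T, V) = (7 + V)/(2 + T)
109 + C(9, 7)*c(3, -7) = 109 + ((7 - 7)/(2 + 3))/(-5 + 9) = 109 + (0/5)/4 = 109 + ((⅕)*0)/4 = 109 + (¼)*0 = 109 + 0 = 109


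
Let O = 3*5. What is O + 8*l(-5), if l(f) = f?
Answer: -25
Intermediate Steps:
O = 15
O + 8*l(-5) = 15 + 8*(-5) = 15 - 40 = -25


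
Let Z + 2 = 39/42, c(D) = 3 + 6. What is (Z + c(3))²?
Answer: 12321/196 ≈ 62.862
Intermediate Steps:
c(D) = 9
Z = -15/14 (Z = -2 + 39/42 = -2 + 39*(1/42) = -2 + 13/14 = -15/14 ≈ -1.0714)
(Z + c(3))² = (-15/14 + 9)² = (111/14)² = 12321/196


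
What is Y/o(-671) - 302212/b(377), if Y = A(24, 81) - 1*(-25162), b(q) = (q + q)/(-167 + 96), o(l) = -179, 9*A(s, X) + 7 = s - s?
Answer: 17198283359/607347 ≈ 28317.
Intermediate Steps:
A(s, X) = -7/9 (A(s, X) = -7/9 + (s - s)/9 = -7/9 + (⅑)*0 = -7/9 + 0 = -7/9)
b(q) = -2*q/71 (b(q) = (2*q)/(-71) = (2*q)*(-1/71) = -2*q/71)
Y = 226451/9 (Y = -7/9 - 1*(-25162) = -7/9 + 25162 = 226451/9 ≈ 25161.)
Y/o(-671) - 302212/b(377) = (226451/9)/(-179) - 302212/((-2/71*377)) = (226451/9)*(-1/179) - 302212/(-754/71) = -226451/1611 - 302212*(-71/754) = -226451/1611 + 10728526/377 = 17198283359/607347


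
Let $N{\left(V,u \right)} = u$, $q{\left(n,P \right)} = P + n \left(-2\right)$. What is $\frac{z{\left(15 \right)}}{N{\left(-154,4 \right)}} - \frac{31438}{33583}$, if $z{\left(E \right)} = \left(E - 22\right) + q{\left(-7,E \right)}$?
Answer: $\frac{27867}{6106} \approx 4.5639$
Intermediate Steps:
$q{\left(n,P \right)} = P - 2 n$
$z{\left(E \right)} = -8 + 2 E$ ($z{\left(E \right)} = \left(E - 22\right) + \left(E - -14\right) = \left(-22 + E\right) + \left(E + 14\right) = \left(-22 + E\right) + \left(14 + E\right) = -8 + 2 E$)
$\frac{z{\left(15 \right)}}{N{\left(-154,4 \right)}} - \frac{31438}{33583} = \frac{-8 + 2 \cdot 15}{4} - \frac{31438}{33583} = \left(-8 + 30\right) \frac{1}{4} - \frac{2858}{3053} = 22 \cdot \frac{1}{4} - \frac{2858}{3053} = \frac{11}{2} - \frac{2858}{3053} = \frac{27867}{6106}$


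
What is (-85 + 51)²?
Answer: 1156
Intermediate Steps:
(-85 + 51)² = (-34)² = 1156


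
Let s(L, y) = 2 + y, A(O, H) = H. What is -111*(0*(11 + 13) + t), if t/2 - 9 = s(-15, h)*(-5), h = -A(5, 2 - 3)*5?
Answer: 5772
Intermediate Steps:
h = 5 (h = -(2 - 3)*5 = -1*(-1)*5 = 1*5 = 5)
t = -52 (t = 18 + 2*((2 + 5)*(-5)) = 18 + 2*(7*(-5)) = 18 + 2*(-35) = 18 - 70 = -52)
-111*(0*(11 + 13) + t) = -111*(0*(11 + 13) - 52) = -111*(0*24 - 52) = -111*(0 - 52) = -111*(-52) = 5772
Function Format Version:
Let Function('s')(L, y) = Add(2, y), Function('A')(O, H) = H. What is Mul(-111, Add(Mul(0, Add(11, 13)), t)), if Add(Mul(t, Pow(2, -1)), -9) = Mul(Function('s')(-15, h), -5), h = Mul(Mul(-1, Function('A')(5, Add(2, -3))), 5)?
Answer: 5772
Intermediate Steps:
h = 5 (h = Mul(Mul(-1, Add(2, -3)), 5) = Mul(Mul(-1, -1), 5) = Mul(1, 5) = 5)
t = -52 (t = Add(18, Mul(2, Mul(Add(2, 5), -5))) = Add(18, Mul(2, Mul(7, -5))) = Add(18, Mul(2, -35)) = Add(18, -70) = -52)
Mul(-111, Add(Mul(0, Add(11, 13)), t)) = Mul(-111, Add(Mul(0, Add(11, 13)), -52)) = Mul(-111, Add(Mul(0, 24), -52)) = Mul(-111, Add(0, -52)) = Mul(-111, -52) = 5772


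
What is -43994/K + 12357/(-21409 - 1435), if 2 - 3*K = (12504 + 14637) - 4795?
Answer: 28530125/5316941 ≈ 5.3659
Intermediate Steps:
K = -7448 (K = 2/3 - ((12504 + 14637) - 4795)/3 = 2/3 - (27141 - 4795)/3 = 2/3 - 1/3*22346 = 2/3 - 22346/3 = -7448)
-43994/K + 12357/(-21409 - 1435) = -43994/(-7448) + 12357/(-21409 - 1435) = -43994*(-1/7448) + 12357/(-22844) = 21997/3724 + 12357*(-1/22844) = 21997/3724 - 12357/22844 = 28530125/5316941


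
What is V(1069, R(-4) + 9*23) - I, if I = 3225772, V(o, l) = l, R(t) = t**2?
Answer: -3225549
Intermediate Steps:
V(1069, R(-4) + 9*23) - I = ((-4)**2 + 9*23) - 1*3225772 = (16 + 207) - 3225772 = 223 - 3225772 = -3225549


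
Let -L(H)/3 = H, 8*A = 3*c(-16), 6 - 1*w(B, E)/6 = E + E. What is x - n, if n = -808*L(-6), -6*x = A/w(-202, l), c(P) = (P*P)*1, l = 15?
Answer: 130897/9 ≈ 14544.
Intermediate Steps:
w(B, E) = 36 - 12*E (w(B, E) = 36 - 6*(E + E) = 36 - 12*E)
c(P) = P**2 (c(P) = P**2*1 = P**2)
A = 96 (A = (3*(-16)**2)/8 = (3*256)/8 = (1/8)*768 = 96)
L(H) = -3*H
x = 1/9 (x = -16/(36 - 12*15) = -16/(36 - 180) = -16/(-144) = -16*(-1)/144 = -1/6*(-2/3) = 1/9 ≈ 0.11111)
n = -14544 (n = -(-2424)*(-6) = -808*18 = -14544)
x - n = 1/9 - 1*(-14544) = 1/9 + 14544 = 130897/9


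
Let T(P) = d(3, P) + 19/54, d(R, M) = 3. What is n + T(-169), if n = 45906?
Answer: 2479105/54 ≈ 45909.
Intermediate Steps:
T(P) = 181/54 (T(P) = 3 + 19/54 = 181/54)
n + T(-169) = 45906 + 181/54 = 2479105/54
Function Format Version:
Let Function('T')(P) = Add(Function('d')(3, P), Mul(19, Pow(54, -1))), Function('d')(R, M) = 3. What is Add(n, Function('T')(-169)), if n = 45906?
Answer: Rational(2479105, 54) ≈ 45909.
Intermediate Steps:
Function('T')(P) = Rational(181, 54) (Function('T')(P) = Add(3, Mul(19, Pow(54, -1))) = Add(3, Mul(19, Rational(1, 54))) = Add(3, Rational(19, 54)) = Rational(181, 54))
Add(n, Function('T')(-169)) = Add(45906, Rational(181, 54)) = Rational(2479105, 54)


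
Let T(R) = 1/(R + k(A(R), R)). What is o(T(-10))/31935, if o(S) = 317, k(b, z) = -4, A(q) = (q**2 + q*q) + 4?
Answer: 317/31935 ≈ 0.0099264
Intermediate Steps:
A(q) = 4 + 2*q**2 (A(q) = (q**2 + q**2) + 4 = 2*q**2 + 4 = 4 + 2*q**2)
T(R) = 1/(-4 + R) (T(R) = 1/(R - 4) = 1/(-4 + R))
o(T(-10))/31935 = 317/31935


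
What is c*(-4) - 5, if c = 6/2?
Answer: -17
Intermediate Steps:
c = 3 (c = 6*(½) = 3)
c*(-4) - 5 = 3*(-4) - 5 = -12 - 5 = -17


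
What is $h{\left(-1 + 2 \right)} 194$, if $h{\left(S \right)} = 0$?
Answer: $0$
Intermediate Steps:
$h{\left(-1 + 2 \right)} 194 = 0 \cdot 194 = 0$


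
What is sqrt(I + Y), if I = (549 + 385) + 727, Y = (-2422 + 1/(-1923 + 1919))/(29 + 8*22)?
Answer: 3*sqrt(30803095)/410 ≈ 40.610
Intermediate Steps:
Y = -9689/820 (Y = (-2422 + 1/(-4))/(29 + 176) = (-2422 - 1/4)/205 = -9689/4*1/205 = -9689/820 ≈ -11.816)
I = 1661 (I = 934 + 727 = 1661)
sqrt(I + Y) = sqrt(1661 - 9689/820) = sqrt(1352331/820) = 3*sqrt(30803095)/410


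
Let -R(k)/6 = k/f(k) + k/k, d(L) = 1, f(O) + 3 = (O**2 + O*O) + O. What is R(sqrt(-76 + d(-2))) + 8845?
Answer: 34595771/3914 + 765*I*sqrt(3)/3914 ≈ 8839.0 + 0.33853*I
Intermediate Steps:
f(O) = -3 + O + 2*O**2 (f(O) = -3 + ((O**2 + O*O) + O) = -3 + ((O**2 + O**2) + O) = -3 + (2*O**2 + O) = -3 + (O + 2*O**2) = -3 + O + 2*O**2)
R(k) = -6 - 6*k/(-3 + k + 2*k**2) (R(k) = -6*(k/(-3 + k + 2*k**2) + k/k) = -6*(k/(-3 + k + 2*k**2) + 1) = -6*(1 + k/(-3 + k + 2*k**2)) = -6 - 6*k/(-3 + k + 2*k**2))
R(sqrt(-76 + d(-2))) + 8845 = 6*(3 - 2*sqrt(-76 + 1) - 2*(sqrt(-76 + 1))**2)/(-3 + sqrt(-76 + 1) + 2*(sqrt(-76 + 1))**2) + 8845 = 6*(3 - 10*I*sqrt(3) - 2*(sqrt(-75))**2)/(-3 + sqrt(-75) + 2*(sqrt(-75))**2) + 8845 = 6*(3 - 10*I*sqrt(3) - 2*(5*I*sqrt(3))**2)/(-3 + 5*I*sqrt(3) + 2*(5*I*sqrt(3))**2) + 8845 = 6*(3 - 10*I*sqrt(3) - 2*(-75))/(-3 + 5*I*sqrt(3) + 2*(-75)) + 8845 = 6*(3 - 10*I*sqrt(3) + 150)/(-3 + 5*I*sqrt(3) - 150) + 8845 = 6*(153 - 10*I*sqrt(3))/(-153 + 5*I*sqrt(3)) + 8845 = 8845 + 6*(153 - 10*I*sqrt(3))/(-153 + 5*I*sqrt(3))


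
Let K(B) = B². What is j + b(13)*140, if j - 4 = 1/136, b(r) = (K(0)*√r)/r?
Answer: 545/136 ≈ 4.0074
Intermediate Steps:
b(r) = 0 (b(r) = (0²*√r)/r = (0*√r)/r = 0/r = 0)
j = 545/136 (j = 4 + 1/136 = 545/136 ≈ 4.0074)
j + b(13)*140 = 545/136 + 0*140 = 545/136 + 0 = 545/136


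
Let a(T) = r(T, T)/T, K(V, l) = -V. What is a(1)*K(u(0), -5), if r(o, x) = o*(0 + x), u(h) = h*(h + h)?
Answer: 0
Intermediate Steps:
u(h) = 2*h**2 (u(h) = h*(2*h) = 2*h**2)
r(o, x) = o*x
a(T) = T (a(T) = (T*T)/T = T**2/T = T)
a(1)*K(u(0), -5) = 1*(-2*0**2) = 1*(-2*0) = 1*(-1*0) = 1*0 = 0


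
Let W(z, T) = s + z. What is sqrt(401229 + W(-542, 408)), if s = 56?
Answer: 3*sqrt(44527) ≈ 633.04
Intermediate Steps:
W(z, T) = 56 + z
sqrt(401229 + W(-542, 408)) = sqrt(401229 + (56 - 542)) = sqrt(401229 - 486) = sqrt(400743) = 3*sqrt(44527)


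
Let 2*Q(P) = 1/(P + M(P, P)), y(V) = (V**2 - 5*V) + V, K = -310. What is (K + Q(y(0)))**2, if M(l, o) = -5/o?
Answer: 96100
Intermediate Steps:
y(V) = V**2 - 4*V
Q(P) = 1/(2*(P - 5/P))
(K + Q(y(0)))**2 = (-310 + (0*(-4 + 0))/(2*(-5 + (0*(-4 + 0))**2)))**2 = (-310 + (0*(-4))/(2*(-5 + (0*(-4))**2)))**2 = (-310 + (1/2)*0/(-5 + 0**2))**2 = (-310 + (1/2)*0/(-5 + 0))**2 = (-310 + (1/2)*0/(-5))**2 = (-310 + (1/2)*0*(-1/5))**2 = (-310 + 0)**2 = (-310)**2 = 96100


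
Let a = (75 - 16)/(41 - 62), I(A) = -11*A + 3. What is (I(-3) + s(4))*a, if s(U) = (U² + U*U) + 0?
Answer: -4012/21 ≈ -191.05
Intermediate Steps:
I(A) = 3 - 11*A
s(U) = 2*U² (s(U) = (U² + U²) + 0 = 2*U² + 0 = 2*U²)
a = -59/21 (a = 59/(-21) = 59*(-1/21) = -59/21 ≈ -2.8095)
(I(-3) + s(4))*a = ((3 - 11*(-3)) + 2*4²)*(-59/21) = ((3 + 33) + 2*16)*(-59/21) = (36 + 32)*(-59/21) = 68*(-59/21) = -4012/21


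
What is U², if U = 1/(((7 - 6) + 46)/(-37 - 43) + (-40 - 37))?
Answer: 6400/38526849 ≈ 0.00016612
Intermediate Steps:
U = -80/6207 (U = 1/((1 + 46)/(-80) - 77) = 1/(47*(-1/80) - 77) = 1/(-47/80 - 77) = 1/(-6207/80) = -80/6207 ≈ -0.012889)
U² = (-80/6207)² = 6400/38526849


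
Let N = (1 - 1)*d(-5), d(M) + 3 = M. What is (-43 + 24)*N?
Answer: 0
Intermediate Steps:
d(M) = -3 + M
N = 0 (N = (1 - 1)*(-3 - 5) = 0*(-8) = 0)
(-43 + 24)*N = (-43 + 24)*0 = -19*0 = 0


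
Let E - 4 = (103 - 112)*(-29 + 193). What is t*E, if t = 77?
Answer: -113344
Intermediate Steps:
E = -1472 (E = 4 + (103 - 112)*(-29 + 193) = 4 - 9*164 = 4 - 1476 = -1472)
t*E = 77*(-1472) = -113344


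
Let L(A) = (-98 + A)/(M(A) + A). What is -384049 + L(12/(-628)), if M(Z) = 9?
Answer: -541524479/1410 ≈ -3.8406e+5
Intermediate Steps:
L(A) = (-98 + A)/(9 + A)
-384049 + L(12/(-628)) = -384049 + (-98 + 12/(-628))/(9 + 12/(-628)) = -384049 + (-98 + 12*(-1/628))/(9 + 12*(-1/628)) = -384049 + (-98 - 3/157)/(9 - 3/157) = -384049 - 15389/157/(1410/157) = -384049 + (157/1410)*(-15389/157) = -384049 - 15389/1410 = -541524479/1410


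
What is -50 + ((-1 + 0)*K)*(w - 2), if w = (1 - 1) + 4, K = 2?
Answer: -54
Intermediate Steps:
w = 4 (w = 0 + 4 = 4)
-50 + ((-1 + 0)*K)*(w - 2) = -50 + ((-1 + 0)*2)*(4 - 2) = -50 - 1*2*2 = -50 - 2*2 = -50 - 4 = -54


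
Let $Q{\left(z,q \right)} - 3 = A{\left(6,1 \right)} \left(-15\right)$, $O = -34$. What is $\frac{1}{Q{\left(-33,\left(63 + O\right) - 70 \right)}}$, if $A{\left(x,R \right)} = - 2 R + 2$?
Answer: $\frac{1}{3} \approx 0.33333$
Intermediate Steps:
$A{\left(x,R \right)} = 2 - 2 R$
$Q{\left(z,q \right)} = 3$ ($Q{\left(z,q \right)} = 3 + \left(2 - 2\right) \left(-15\right) = 3 + 0 \left(-15\right) = 3 + 0 = 3$)
$\frac{1}{Q{\left(-33,\left(63 + O\right) - 70 \right)}} = \frac{1}{3}$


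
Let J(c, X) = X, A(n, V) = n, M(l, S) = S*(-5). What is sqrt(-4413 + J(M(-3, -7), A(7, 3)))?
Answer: I*sqrt(4406) ≈ 66.378*I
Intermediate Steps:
M(l, S) = -5*S
sqrt(-4413 + J(M(-3, -7), A(7, 3))) = sqrt(-4413 + 7) = sqrt(-4406) = I*sqrt(4406)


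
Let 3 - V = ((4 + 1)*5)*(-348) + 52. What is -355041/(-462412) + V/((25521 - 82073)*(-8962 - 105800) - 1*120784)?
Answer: 14049905667193/18298826614720 ≈ 0.76780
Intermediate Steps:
V = 8651 (V = 3 - (((4 + 1)*5)*(-348) + 52) = 3 - ((5*5)*(-348) + 52) = 3 - (25*(-348) + 52) = 3 - (-8700 + 52) = 3 - 1*(-8648) = 3 + 8648 = 8651)
-355041/(-462412) + V/((25521 - 82073)*(-8962 - 105800) - 1*120784) = -355041/(-462412) + 8651/((25521 - 82073)*(-8962 - 105800) - 1*120784) = -355041*(-1/462412) + 8651/(-56552*(-114762) - 120784) = 355041/462412 + 8651/(6490020624 - 120784) = 355041/462412 + 8651/6489899840 = 355041/462412 + 8651*(1/6489899840) = 355041/462412 + 211/158290240 = 14049905667193/18298826614720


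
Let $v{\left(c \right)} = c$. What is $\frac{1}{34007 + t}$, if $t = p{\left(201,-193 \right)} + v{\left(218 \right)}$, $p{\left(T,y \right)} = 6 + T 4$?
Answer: $\frac{1}{35035} \approx 2.8543 \cdot 10^{-5}$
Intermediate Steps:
$p{\left(T,y \right)} = 6 + 4 T$
$t = 1028$ ($t = \left(6 + 4 \cdot 201\right) + 218 = \left(6 + 804\right) + 218 = 810 + 218 = 1028$)
$\frac{1}{34007 + t} = \frac{1}{34007 + 1028} = \frac{1}{35035}$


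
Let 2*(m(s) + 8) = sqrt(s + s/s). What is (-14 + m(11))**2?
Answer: (22 - sqrt(3))**2 ≈ 410.79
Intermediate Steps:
m(s) = -8 + sqrt(1 + s)/2 (m(s) = -8 + sqrt(s + s/s)/2 = -8 + sqrt(s + 1)/2 = -8 + sqrt(1 + s)/2)
(-14 + m(11))**2 = (-14 + (-8 + sqrt(1 + 11)/2))**2 = (-14 + (-8 + sqrt(12)/2))**2 = (-14 + (-8 + (2*sqrt(3))/2))**2 = (-14 + (-8 + sqrt(3)))**2 = (-22 + sqrt(3))**2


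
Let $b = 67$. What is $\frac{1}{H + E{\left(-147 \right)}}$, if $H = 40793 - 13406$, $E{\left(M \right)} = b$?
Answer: $\frac{1}{27454} \approx 3.6425 \cdot 10^{-5}$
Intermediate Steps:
$E{\left(M \right)} = 67$
$H = 27387$ ($H = 40793 - 13406 = 27387$)
$\frac{1}{H + E{\left(-147 \right)}} = \frac{1}{27387 + 67} = \frac{1}{27454}$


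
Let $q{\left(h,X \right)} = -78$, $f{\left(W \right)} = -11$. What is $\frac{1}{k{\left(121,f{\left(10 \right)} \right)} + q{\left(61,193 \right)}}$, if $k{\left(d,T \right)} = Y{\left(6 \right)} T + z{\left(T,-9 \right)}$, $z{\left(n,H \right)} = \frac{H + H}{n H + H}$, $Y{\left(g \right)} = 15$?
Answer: $- \frac{5}{1216} \approx -0.0041118$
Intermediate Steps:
$z{\left(n,H \right)} = \frac{2 H}{H + H n}$ ($z{\left(n,H \right)} = \frac{2 H}{H n + H} = \frac{2 H}{H + H n}$)
$k{\left(d,T \right)} = \frac{2}{1 + T} + 15 T$ ($k{\left(d,T \right)} = 15 T + \frac{2}{1 + T} = \frac{2}{1 + T} + 15 T$)
$\frac{1}{k{\left(121,f{\left(10 \right)} \right)} + q{\left(61,193 \right)}} = \frac{1}{\frac{2 + 15 \left(-11\right) \left(1 - 11\right)}{1 - 11} - 78} = \frac{1}{\frac{2 + 15 \left(-11\right) \left(-10\right)}{-10} - 78} = \frac{1}{- \frac{2 + 1650}{10} - 78} = \frac{1}{\left(- \frac{1}{10}\right) 1652 - 78} = \frac{1}{- \frac{826}{5} - 78} = \frac{1}{- \frac{1216}{5}} = - \frac{5}{1216}$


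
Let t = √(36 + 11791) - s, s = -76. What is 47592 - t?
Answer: 47516 - √11827 ≈ 47407.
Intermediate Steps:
t = 76 + √11827 (t = √(36 + 11791) - 1*(-76) = √11827 + 76 = 76 + √11827 ≈ 184.75)
47592 - t = 47592 - (76 + √11827) = 47592 + (-76 - √11827) = 47516 - √11827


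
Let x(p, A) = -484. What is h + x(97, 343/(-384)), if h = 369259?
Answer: 368775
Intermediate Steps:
h + x(97, 343/(-384)) = 369259 - 484 = 368775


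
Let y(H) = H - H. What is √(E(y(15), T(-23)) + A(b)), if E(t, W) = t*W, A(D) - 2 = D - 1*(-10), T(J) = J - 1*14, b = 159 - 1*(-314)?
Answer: √485 ≈ 22.023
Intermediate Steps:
y(H) = 0
b = 473 (b = 159 + 314 = 473)
T(J) = -14 + J (T(J) = J - 14 = -14 + J)
A(D) = 12 + D (A(D) = 2 + (D - 1*(-10)) = 2 + (D + 10) = 2 + (10 + D) = 12 + D)
E(t, W) = W*t
√(E(y(15), T(-23)) + A(b)) = √((-14 - 23)*0 + (12 + 473)) = √(-37*0 + 485) = √(0 + 485) = √485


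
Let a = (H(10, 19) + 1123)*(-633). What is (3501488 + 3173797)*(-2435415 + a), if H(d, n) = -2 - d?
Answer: -20951570173230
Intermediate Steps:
a = -703263 (a = ((-2 - 1*10) + 1123)*(-633) = ((-2 - 10) + 1123)*(-633) = (-12 + 1123)*(-633) = 1111*(-633) = -703263)
(3501488 + 3173797)*(-2435415 + a) = (3501488 + 3173797)*(-2435415 - 703263) = 6675285*(-3138678) = -20951570173230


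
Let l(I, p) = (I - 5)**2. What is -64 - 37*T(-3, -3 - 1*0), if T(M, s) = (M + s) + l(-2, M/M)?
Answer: -1655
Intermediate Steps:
l(I, p) = (-5 + I)**2
T(M, s) = 49 + M + s (T(M, s) = (M + s) + (-5 - 2)**2 = (M + s) + (-7)**2 = (M + s) + 49 = 49 + M + s)
-64 - 37*T(-3, -3 - 1*0) = -64 - 37*(49 - 3 + (-3 - 1*0)) = -64 - 37*(49 - 3 + (-3 + 0)) = -64 - 37*(49 - 3 - 3) = -64 - 37*43 = -64 - 1591 = -1655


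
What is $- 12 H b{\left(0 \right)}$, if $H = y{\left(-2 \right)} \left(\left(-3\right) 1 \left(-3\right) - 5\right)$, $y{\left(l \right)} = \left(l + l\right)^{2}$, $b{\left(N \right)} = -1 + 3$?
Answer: $-1536$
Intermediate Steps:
$b{\left(N \right)} = 2$
$y{\left(l \right)} = 4 l^{2}$ ($y{\left(l \right)} = \left(2 l\right)^{2} = 4 l^{2}$)
$H = 64$ ($H = 4 \left(-2\right)^{2} \left(\left(-3\right) 1 \left(-3\right) - 5\right) = 4 \cdot 4 \left(\left(-3\right) \left(-3\right) - 5\right) = 16 \left(9 - 5\right) = 16 \cdot 4 = 64$)
$- 12 H b{\left(0 \right)} = \left(-12\right) 64 \cdot 2 = \left(-768\right) 2 = -1536$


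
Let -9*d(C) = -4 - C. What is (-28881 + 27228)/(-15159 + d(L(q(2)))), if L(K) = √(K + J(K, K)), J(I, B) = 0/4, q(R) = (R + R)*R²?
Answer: 14877/136423 ≈ 0.10905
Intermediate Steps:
q(R) = 2*R³ (q(R) = (2*R)*R² = 2*R³)
J(I, B) = 0 (J(I, B) = 0*(¼) = 0)
L(K) = √K (L(K) = √(K + 0) = √K)
d(C) = 4/9 + C/9 (d(C) = -(-4 - C)/9 = 4/9 + C/9)
(-28881 + 27228)/(-15159 + d(L(q(2)))) = (-28881 + 27228)/(-15159 + (4/9 + √(2*2³)/9)) = -1653/(-15159 + (4/9 + √(2*8)/9)) = -1653/(-15159 + (4/9 + √16/9)) = -1653/(-15159 + (4/9 + (⅑)*4)) = -1653/(-15159 + (4/9 + 4/9)) = -1653/(-15159 + 8/9) = -1653/(-136423/9) = -1653*(-9/136423) = 14877/136423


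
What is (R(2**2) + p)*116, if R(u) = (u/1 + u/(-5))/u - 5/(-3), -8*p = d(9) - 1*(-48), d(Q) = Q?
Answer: -16211/30 ≈ -540.37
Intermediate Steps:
p = -57/8 (p = -(9 - 1*(-48))/8 = -(9 + 48)/8 = -1/8*57 = -57/8 ≈ -7.1250)
R(u) = 37/15 (R(u) = (u*1 + u*(-1/5))/u - 5*(-1/3) = (u - u/5)/u + 5/3 = (4*u/5)/u + 5/3 = 4/5 + 5/3 = 37/15)
(R(2**2) + p)*116 = (37/15 - 57/8)*116 = -559/120*116 = -16211/30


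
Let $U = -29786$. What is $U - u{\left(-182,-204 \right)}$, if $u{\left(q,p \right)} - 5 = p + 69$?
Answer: $-29656$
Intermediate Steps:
$u{\left(q,p \right)} = 74 + p$ ($u{\left(q,p \right)} = 5 + \left(p + 69\right) = 5 + \left(69 + p\right) = 74 + p$)
$U - u{\left(-182,-204 \right)} = -29786 - \left(74 - 204\right) = -29786 - -130 = -29786 + 130 = -29656$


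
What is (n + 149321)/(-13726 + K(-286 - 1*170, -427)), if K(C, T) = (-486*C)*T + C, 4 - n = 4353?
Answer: -72486/47322107 ≈ -0.0015318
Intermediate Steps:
n = -4349 (n = 4 - 1*4353 = 4 - 4353 = -4349)
K(C, T) = C - 486*C*T (K(C, T) = -486*C*T + C = C - 486*C*T)
(n + 149321)/(-13726 + K(-286 - 1*170, -427)) = (-4349 + 149321)/(-13726 + (-286 - 1*170)*(1 - 486*(-427))) = 144972/(-13726 + (-286 - 170)*(1 + 207522)) = 144972/(-13726 - 456*207523) = 144972/(-13726 - 94630488) = 144972/(-94644214) = 144972*(-1/94644214) = -72486/47322107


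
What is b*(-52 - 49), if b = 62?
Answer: -6262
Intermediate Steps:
b*(-52 - 49) = 62*(-52 - 49) = 62*(-101) = -6262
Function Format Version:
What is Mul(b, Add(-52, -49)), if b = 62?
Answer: -6262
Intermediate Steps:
Mul(b, Add(-52, -49)) = Mul(62, Add(-52, -49)) = Mul(62, -101) = -6262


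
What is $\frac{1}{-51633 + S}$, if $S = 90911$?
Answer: $\frac{1}{39278} \approx 2.546 \cdot 10^{-5}$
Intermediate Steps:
$\frac{1}{-51633 + S} = \frac{1}{-51633 + 90911} = \frac{1}{39278}$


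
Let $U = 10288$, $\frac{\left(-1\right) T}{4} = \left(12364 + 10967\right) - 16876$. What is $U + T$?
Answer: $-15532$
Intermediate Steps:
$T = -25820$ ($T = - 4 \left(\left(12364 + 10967\right) - 16876\right) = - 4 \left(23331 - 16876\right) = \left(-4\right) 6455 = -25820$)
$U + T = 10288 - 25820 = -15532$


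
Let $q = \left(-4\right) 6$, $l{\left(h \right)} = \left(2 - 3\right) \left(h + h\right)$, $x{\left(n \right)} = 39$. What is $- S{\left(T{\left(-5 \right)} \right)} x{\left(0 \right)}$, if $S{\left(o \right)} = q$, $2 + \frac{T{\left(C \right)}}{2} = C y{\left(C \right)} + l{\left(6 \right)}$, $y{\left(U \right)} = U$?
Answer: $936$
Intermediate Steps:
$l{\left(h \right)} = - 2 h$
$T{\left(C \right)} = -28 + 2 C^{2}$ ($T{\left(C \right)} = -4 + 2 \left(C C - 12\right) = -4 + 2 \left(C^{2} - 12\right) = -4 + 2 \left(-12 + C^{2}\right) = -4 + \left(-24 + 2 C^{2}\right) = -28 + 2 C^{2}$)
$q = -24$
$S{\left(o \right)} = -24$
$- S{\left(T{\left(-5 \right)} \right)} x{\left(0 \right)} = \left(-1\right) \left(-24\right) 39 = 24 \cdot 39 = 936$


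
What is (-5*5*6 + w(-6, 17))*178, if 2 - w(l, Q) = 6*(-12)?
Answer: -13528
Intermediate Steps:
w(l, Q) = 74 (w(l, Q) = 2 - 6*(-12) = 2 - 1*(-72) = 2 + 72 = 74)
(-5*5*6 + w(-6, 17))*178 = (-5*5*6 + 74)*178 = (-25*6 + 74)*178 = (-150 + 74)*178 = -76*178 = -13528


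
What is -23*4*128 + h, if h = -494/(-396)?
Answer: -2331401/198 ≈ -11775.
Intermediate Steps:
h = 247/198 (h = -494*(-1/396) = 247/198 ≈ 1.2475)
-23*4*128 + h = -23*4*128 + 247/198 = -92*128 + 247/198 = -11776 + 247/198 = -2331401/198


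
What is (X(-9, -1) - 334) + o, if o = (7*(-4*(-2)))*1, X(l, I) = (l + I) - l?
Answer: -279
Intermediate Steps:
X(l, I) = I (X(l, I) = (I + l) - l = I)
o = 56 (o = (7*8)*1 = 56*1 = 56)
(X(-9, -1) - 334) + o = (-1 - 334) + 56 = -335 + 56 = -279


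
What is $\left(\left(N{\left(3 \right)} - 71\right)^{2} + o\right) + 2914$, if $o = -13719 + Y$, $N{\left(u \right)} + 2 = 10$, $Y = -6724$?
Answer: $-13560$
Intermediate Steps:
$N{\left(u \right)} = 8$ ($N{\left(u \right)} = -2 + 10 = 8$)
$o = -20443$ ($o = -13719 - 6724 = -20443$)
$\left(\left(N{\left(3 \right)} - 71\right)^{2} + o\right) + 2914 = \left(\left(8 - 71\right)^{2} - 20443\right) + 2914 = \left(\left(-63\right)^{2} - 20443\right) + 2914 = \left(3969 - 20443\right) + 2914 = -16474 + 2914 = -13560$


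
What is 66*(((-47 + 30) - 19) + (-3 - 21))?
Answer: -3960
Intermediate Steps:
66*(((-47 + 30) - 19) + (-3 - 21)) = 66*((-17 - 19) - 24) = 66*(-36 - 24) = 66*(-60) = -3960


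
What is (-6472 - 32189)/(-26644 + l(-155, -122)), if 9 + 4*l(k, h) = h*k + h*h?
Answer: 154644/72791 ≈ 2.1245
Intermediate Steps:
l(k, h) = -9/4 + h²/4 + h*k/4 (l(k, h) = -9/4 + (h*k + h*h)/4 = -9/4 + (h*k + h²)/4 = -9/4 + (h² + h*k)/4 = -9/4 + (h²/4 + h*k/4) = -9/4 + h²/4 + h*k/4)
(-6472 - 32189)/(-26644 + l(-155, -122)) = (-6472 - 32189)/(-26644 + (-9/4 + (¼)*(-122)² + (¼)*(-122)*(-155))) = -38661/(-26644 + (-9/4 + (¼)*14884 + 9455/2)) = -38661/(-26644 + (-9/4 + 3721 + 9455/2)) = -38661/(-26644 + 33785/4) = -38661/(-72791/4) = -38661*(-4/72791) = 154644/72791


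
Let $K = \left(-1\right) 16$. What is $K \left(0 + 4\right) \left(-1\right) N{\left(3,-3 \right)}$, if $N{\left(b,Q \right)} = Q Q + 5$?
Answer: $896$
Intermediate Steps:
$N{\left(b,Q \right)} = 5 + Q^{2}$ ($N{\left(b,Q \right)} = Q^{2} + 5 = 5 + Q^{2}$)
$K = -16$
$K \left(0 + 4\right) \left(-1\right) N{\left(3,-3 \right)} = - 16 \left(0 + 4\right) \left(-1\right) \left(5 + \left(-3\right)^{2}\right) = - 16 \cdot 4 \left(-1\right) \left(5 + 9\right) = \left(-16\right) \left(-4\right) 14 = 64 \cdot 14 = 896$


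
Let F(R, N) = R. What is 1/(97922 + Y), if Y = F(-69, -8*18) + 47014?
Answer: 1/144867 ≈ 6.9029e-6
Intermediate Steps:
Y = 46945 (Y = -69 + 47014 = 46945)
1/(97922 + Y) = 1/(97922 + 46945) = 1/144867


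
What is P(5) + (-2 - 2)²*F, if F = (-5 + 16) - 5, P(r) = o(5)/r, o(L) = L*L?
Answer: 101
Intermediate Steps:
o(L) = L²
P(r) = 25/r (P(r) = 5²/r = 25/r)
F = 6 (F = 11 - 5 = 6)
P(5) + (-2 - 2)²*F = 25/5 + (-2 - 2)²*6 = 25*(⅕) + (-4)²*6 = 5 + 16*6 = 5 + 96 = 101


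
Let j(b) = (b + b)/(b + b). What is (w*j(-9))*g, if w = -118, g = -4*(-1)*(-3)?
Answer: 1416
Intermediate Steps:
j(b) = 1 (j(b) = (2*b)/((2*b)) = (2*b)*(1/(2*b)) = 1)
g = -12 (g = 4*(-3) = -12)
(w*j(-9))*g = -118*1*(-12) = -118*(-12) = 1416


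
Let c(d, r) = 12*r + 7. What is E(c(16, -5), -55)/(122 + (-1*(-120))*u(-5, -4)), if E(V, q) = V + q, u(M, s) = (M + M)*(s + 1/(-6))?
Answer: -54/2561 ≈ -0.021086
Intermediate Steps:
c(d, r) = 7 + 12*r
u(M, s) = 2*M*(-⅙ + s) (u(M, s) = (2*M)*(s - ⅙) = (2*M)*(-⅙ + s) = 2*M*(-⅙ + s))
E(c(16, -5), -55)/(122 + (-1*(-120))*u(-5, -4)) = ((7 + 12*(-5)) - 55)/(122 + (-1*(-120))*((⅓)*(-5)*(-1 + 6*(-4)))) = ((7 - 60) - 55)/(122 + 120*((⅓)*(-5)*(-1 - 24))) = (-53 - 55)/(122 + 120*((⅓)*(-5)*(-25))) = -108/(122 + 120*(125/3)) = -108/(122 + 5000) = -108/5122 = -108*1/5122 = -54/2561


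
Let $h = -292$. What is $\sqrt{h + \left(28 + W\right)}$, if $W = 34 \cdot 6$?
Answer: $2 i \sqrt{15} \approx 7.746 i$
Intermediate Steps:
$W = 204$
$\sqrt{h + \left(28 + W\right)} = \sqrt{-292 + \left(28 + 204\right)} = \sqrt{-292 + 232} = \sqrt{-60} = 2 i \sqrt{15}$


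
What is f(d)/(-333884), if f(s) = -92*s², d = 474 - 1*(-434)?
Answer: 18962672/83471 ≈ 227.18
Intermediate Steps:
d = 908 (d = 474 + 434 = 908)
f(d)/(-333884) = -92*908²/(-333884) = -92*824464*(-1/333884) = -75850688*(-1/333884) = 18962672/83471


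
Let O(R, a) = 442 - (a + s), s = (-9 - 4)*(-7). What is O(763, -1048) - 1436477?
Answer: -1435078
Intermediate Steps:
s = 91 (s = -13*(-7) = 91)
O(R, a) = 351 - a (O(R, a) = 442 - (a + 91) = 442 - (91 + a) = 442 + (-91 - a) = 351 - a)
O(763, -1048) - 1436477 = (351 - 1*(-1048)) - 1436477 = (351 + 1048) - 1436477 = 1399 - 1436477 = -1435078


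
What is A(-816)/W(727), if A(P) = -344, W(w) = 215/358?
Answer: -2864/5 ≈ -572.80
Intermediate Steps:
W(w) = 215/358 (W(w) = 215*(1/358) = 215/358)
A(-816)/W(727) = -344/215/358 = -344*358/215 = -2864/5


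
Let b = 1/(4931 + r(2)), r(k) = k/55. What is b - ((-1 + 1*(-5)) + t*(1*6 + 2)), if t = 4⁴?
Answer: -553804639/271207 ≈ -2042.0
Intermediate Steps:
t = 256
r(k) = k/55 (r(k) = k*(1/55) = k/55)
b = 55/271207 (b = 1/(4931 + (1/55)*2) = 1/(4931 + 2/55) = 1/(271207/55) = 55/271207 ≈ 0.00020280)
b - ((-1 + 1*(-5)) + t*(1*6 + 2)) = 55/271207 - ((-1 + 1*(-5)) + 256*(1*6 + 2)) = 55/271207 - ((-1 - 5) + 256*(6 + 2)) = 55/271207 - (-6 + 256*8) = 55/271207 - (-6 + 2048) = 55/271207 - 1*2042 = 55/271207 - 2042 = -553804639/271207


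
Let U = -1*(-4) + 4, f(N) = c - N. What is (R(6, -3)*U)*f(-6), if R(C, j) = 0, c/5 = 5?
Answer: 0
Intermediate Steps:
c = 25 (c = 5*5 = 25)
f(N) = 25 - N
U = 8 (U = 4 + 4 = 8)
(R(6, -3)*U)*f(-6) = (0*8)*(25 - 1*(-6)) = 0*(25 + 6) = 0*31 = 0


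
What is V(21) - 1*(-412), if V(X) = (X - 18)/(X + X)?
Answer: 5769/14 ≈ 412.07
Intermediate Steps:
V(X) = (-18 + X)/(2*X) (V(X) = (-18 + X)/((2*X)) = (-18 + X)*(1/(2*X)) = (-18 + X)/(2*X))
V(21) - 1*(-412) = (1/2)*(-18 + 21)/21 - 1*(-412) = (1/2)*(1/21)*3 + 412 = 1/14 + 412 = 5769/14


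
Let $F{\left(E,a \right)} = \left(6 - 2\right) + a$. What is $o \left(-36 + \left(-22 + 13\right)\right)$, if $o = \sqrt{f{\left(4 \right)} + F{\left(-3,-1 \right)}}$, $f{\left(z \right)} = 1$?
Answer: $-90$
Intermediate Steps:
$F{\left(E,a \right)} = 4 + a$
$o = 2$ ($o = \sqrt{1 + \left(4 - 1\right)} = \sqrt{1 + 3} = \sqrt{4} = 2$)
$o \left(-36 + \left(-22 + 13\right)\right) = 2 \left(-36 + \left(-22 + 13\right)\right) = 2 \left(-36 - 9\right) = 2 \left(-45\right) = -90$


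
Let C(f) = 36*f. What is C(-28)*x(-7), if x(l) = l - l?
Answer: 0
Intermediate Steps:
x(l) = 0
C(-28)*x(-7) = (36*(-28))*0 = -1008*0 = 0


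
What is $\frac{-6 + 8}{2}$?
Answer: $1$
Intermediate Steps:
$\frac{-6 + 8}{2} = \frac{1}{2} \cdot 2 = 1$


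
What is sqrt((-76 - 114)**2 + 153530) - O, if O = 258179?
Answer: -258179 + 21*sqrt(430) ≈ -2.5774e+5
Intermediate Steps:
sqrt((-76 - 114)**2 + 153530) - O = sqrt((-76 - 114)**2 + 153530) - 1*258179 = sqrt((-190)**2 + 153530) - 258179 = sqrt(36100 + 153530) - 258179 = sqrt(189630) - 258179 = 21*sqrt(430) - 258179 = -258179 + 21*sqrt(430)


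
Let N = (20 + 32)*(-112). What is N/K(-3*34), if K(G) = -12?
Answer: 1456/3 ≈ 485.33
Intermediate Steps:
N = -5824 (N = 52*(-112) = -5824)
N/K(-3*34) = -5824/(-12) = -5824*(-1/12) = 1456/3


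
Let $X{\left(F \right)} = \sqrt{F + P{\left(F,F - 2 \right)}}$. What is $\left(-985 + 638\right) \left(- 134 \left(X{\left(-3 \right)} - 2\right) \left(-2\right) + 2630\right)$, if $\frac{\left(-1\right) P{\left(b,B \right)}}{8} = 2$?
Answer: $-726618 - 92996 i \sqrt{19} \approx -7.2662 \cdot 10^{5} - 4.0536 \cdot 10^{5} i$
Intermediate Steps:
$P{\left(b,B \right)} = -16$ ($P{\left(b,B \right)} = \left(-8\right) 2 = -16$)
$X{\left(F \right)} = \sqrt{-16 + F}$ ($X{\left(F \right)} = \sqrt{F - 16} = \sqrt{-16 + F}$)
$\left(-985 + 638\right) \left(- 134 \left(X{\left(-3 \right)} - 2\right) \left(-2\right) + 2630\right) = \left(-985 + 638\right) \left(- 134 \left(\sqrt{-16 - 3} - 2\right) \left(-2\right) + 2630\right) = - 347 \left(- 134 \left(\sqrt{-19} - 2\right) \left(-2\right) + 2630\right) = - 347 \left(- 134 \left(i \sqrt{19} - 2\right) \left(-2\right) + 2630\right) = - 347 \left(- 134 \left(-2 + i \sqrt{19}\right) \left(-2\right) + 2630\right) = - 347 \left(- 134 \left(4 - 2 i \sqrt{19}\right) + 2630\right) = - 347 \left(\left(-536 + 268 i \sqrt{19}\right) + 2630\right) = - 347 \left(2094 + 268 i \sqrt{19}\right) = -726618 - 92996 i \sqrt{19}$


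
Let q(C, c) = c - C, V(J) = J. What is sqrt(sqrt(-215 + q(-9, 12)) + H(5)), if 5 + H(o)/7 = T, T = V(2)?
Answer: sqrt(-21 + I*sqrt(194)) ≈ 1.449 + 4.8062*I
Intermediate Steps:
T = 2
H(o) = -21 (H(o) = -35 + 7*2 = -35 + 14 = -21)
sqrt(sqrt(-215 + q(-9, 12)) + H(5)) = sqrt(sqrt(-215 + (12 - 1*(-9))) - 21) = sqrt(sqrt(-215 + (12 + 9)) - 21) = sqrt(sqrt(-215 + 21) - 21) = sqrt(sqrt(-194) - 21) = sqrt(I*sqrt(194) - 21) = sqrt(-21 + I*sqrt(194))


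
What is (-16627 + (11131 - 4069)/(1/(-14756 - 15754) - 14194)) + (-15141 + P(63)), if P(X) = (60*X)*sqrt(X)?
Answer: -13757631899308/433058941 + 11340*sqrt(7) ≈ -1765.7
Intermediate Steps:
P(X) = 60*X**(3/2)
(-16627 + (11131 - 4069)/(1/(-14756 - 15754) - 14194)) + (-15141 + P(63)) = (-16627 + (11131 - 4069)/(1/(-14756 - 15754) - 14194)) + (-15141 + 60*63**(3/2)) = (-16627 + 7062/(1/(-30510) - 14194)) + (-15141 + 60*(189*sqrt(7))) = (-16627 + 7062/(-1/30510 - 14194)) + (-15141 + 11340*sqrt(7)) = (-16627 + 7062/(-433058941/30510)) + (-15141 + 11340*sqrt(7)) = (-16627 + 7062*(-30510/433058941)) + (-15141 + 11340*sqrt(7)) = (-16627 - 215461620/433058941) + (-15141 + 11340*sqrt(7)) = -7200686473627/433058941 + (-15141 + 11340*sqrt(7)) = -13757631899308/433058941 + 11340*sqrt(7)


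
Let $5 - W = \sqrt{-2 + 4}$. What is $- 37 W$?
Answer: $-185 + 37 \sqrt{2} \approx -132.67$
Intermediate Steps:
$W = 5 - \sqrt{2}$ ($W = 5 - \sqrt{-2 + 4} = 5 - \sqrt{2} \approx 3.5858$)
$- 37 W = - 37 \left(5 - \sqrt{2}\right) = -185 + 37 \sqrt{2}$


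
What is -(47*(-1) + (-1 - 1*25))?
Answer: 73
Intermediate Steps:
-(47*(-1) + (-1 - 1*25)) = -(-47 + (-1 - 25)) = -(-47 - 26) = -1*(-73) = 73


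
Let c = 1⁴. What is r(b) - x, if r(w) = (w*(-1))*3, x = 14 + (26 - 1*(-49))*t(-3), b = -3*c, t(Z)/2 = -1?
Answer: 145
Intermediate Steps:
t(Z) = -2 (t(Z) = 2*(-1) = -2)
c = 1
b = -3 (b = -3*1 = -3)
x = -136 (x = 14 + (26 - 1*(-49))*(-2) = 14 + (26 + 49)*(-2) = 14 + 75*(-2) = 14 - 150 = -136)
r(w) = -3*w (r(w) = -w*3 = -3*w)
r(b) - x = -3*(-3) - 1*(-136) = 9 + 136 = 145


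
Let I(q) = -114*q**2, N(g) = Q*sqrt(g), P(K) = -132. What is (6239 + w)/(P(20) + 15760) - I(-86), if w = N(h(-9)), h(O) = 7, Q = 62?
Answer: 13176660671/15628 + 31*sqrt(7)/7814 ≈ 8.4314e+5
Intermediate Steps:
N(g) = 62*sqrt(g)
w = 62*sqrt(7) ≈ 164.04
(6239 + w)/(P(20) + 15760) - I(-86) = (6239 + 62*sqrt(7))/(-132 + 15760) - (-114)*(-86)**2 = (6239 + 62*sqrt(7))/15628 - (-114)*7396 = (6239 + 62*sqrt(7))*(1/15628) - 1*(-843144) = (6239/15628 + 31*sqrt(7)/7814) + 843144 = 13176660671/15628 + 31*sqrt(7)/7814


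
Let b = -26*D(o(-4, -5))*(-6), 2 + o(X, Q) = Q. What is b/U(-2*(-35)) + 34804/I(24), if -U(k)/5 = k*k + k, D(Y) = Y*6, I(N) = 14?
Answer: 4413118/1775 ≈ 2486.3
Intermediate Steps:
o(X, Q) = -2 + Q
D(Y) = 6*Y
U(k) = -5*k - 5*k**2 (U(k) = -5*(k*k + k) = -5*(k**2 + k) = -5*(k + k**2) = -5*k - 5*k**2)
b = -6552 (b = -156*(-2 - 5)*(-6) = -156*(-7)*(-6) = -26*(-42)*(-6) = 1092*(-6) = -6552)
b/U(-2*(-35)) + 34804/I(24) = -6552*(-1/(350*(1 - 2*(-35)))) + 34804/14 = -6552*(-1/(350*(1 + 70))) + 34804*(1/14) = -6552/((-5*70*71)) + 2486 = -6552/(-24850) + 2486 = -6552*(-1/24850) + 2486 = 468/1775 + 2486 = 4413118/1775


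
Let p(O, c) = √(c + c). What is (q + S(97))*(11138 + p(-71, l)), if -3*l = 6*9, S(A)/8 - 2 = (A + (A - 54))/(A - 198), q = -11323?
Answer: -12732148526/101 - 6858762*I/101 ≈ -1.2606e+8 - 67909.0*I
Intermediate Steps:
S(A) = 16 + 8*(-54 + 2*A)/(-198 + A) (S(A) = 16 + 8*((A + (A - 54))/(A - 198)) = 16 + 8*((A + (-54 + A))/(-198 + A)) = 16 + 8*((-54 + 2*A)/(-198 + A)) = 16 + 8*(-54 + 2*A)/(-198 + A))
l = -18 (l = -2*9 = -⅓*54 = -18)
p(O, c) = √2*√c (p(O, c) = √(2*c) = √2*√c)
(q + S(97))*(11138 + p(-71, l)) = (-11323 + 16*(-225 + 2*97)/(-198 + 97))*(11138 + √2*√(-18)) = (-11323 + 16*(-225 + 194)/(-101))*(11138 + √2*(3*I*√2)) = (-11323 + 16*(-1/101)*(-31))*(11138 + 6*I) = (-11323 + 496/101)*(11138 + 6*I) = -1143127*(11138 + 6*I)/101 = -12732148526/101 - 6858762*I/101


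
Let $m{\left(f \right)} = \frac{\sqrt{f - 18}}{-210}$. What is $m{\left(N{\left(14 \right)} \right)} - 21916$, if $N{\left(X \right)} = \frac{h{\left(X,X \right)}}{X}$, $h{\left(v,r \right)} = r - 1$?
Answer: $-21916 - \frac{i \sqrt{3346}}{2940} \approx -21916.0 - 0.019675 i$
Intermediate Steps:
$h{\left(v,r \right)} = -1 + r$
$N{\left(X \right)} = \frac{-1 + X}{X}$
$m{\left(f \right)} = - \frac{\sqrt{-18 + f}}{210}$ ($m{\left(f \right)} = \sqrt{-18 + f} \left(- \frac{1}{210}\right) = - \frac{\sqrt{-18 + f}}{210}$)
$m{\left(N{\left(14 \right)} \right)} - 21916 = - \frac{\sqrt{-18 + \frac{-1 + 14}{14}}}{210} - 21916 = - \frac{\sqrt{-18 + \frac{1}{14} \cdot 13}}{210} - 21916 = - \frac{\sqrt{-18 + \frac{13}{14}}}{210} - 21916 = - \frac{\sqrt{- \frac{239}{14}}}{210} - 21916 = - \frac{\frac{1}{14} i \sqrt{3346}}{210} - 21916 = - \frac{i \sqrt{3346}}{2940} - 21916 = -21916 - \frac{i \sqrt{3346}}{2940}$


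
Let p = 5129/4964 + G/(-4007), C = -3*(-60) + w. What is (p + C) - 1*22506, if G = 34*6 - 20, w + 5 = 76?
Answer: -442648958213/19890748 ≈ -22254.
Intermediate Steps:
w = 71 (w = -5 + 76 = 71)
C = 251 (C = -3*(-60) + 71 = 180 + 71 = 251)
G = 184 (G = 204 - 20 = 184)
p = 19638527/19890748 (p = 5129/4964 + 184/(-4007) = 5129*(1/4964) + 184*(-1/4007) = 5129/4964 - 184/4007 = 19638527/19890748 ≈ 0.98732)
(p + C) - 1*22506 = (19638527/19890748 + 251) - 1*22506 = 5012216275/19890748 - 22506 = -442648958213/19890748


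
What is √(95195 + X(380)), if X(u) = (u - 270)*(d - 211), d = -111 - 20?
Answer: 35*√47 ≈ 239.95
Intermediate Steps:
d = -131
X(u) = 92340 - 342*u (X(u) = (u - 270)*(-131 - 211) = (-270 + u)*(-342) = 92340 - 342*u)
√(95195 + X(380)) = √(95195 + (92340 - 342*380)) = √(95195 + (92340 - 129960)) = √(95195 - 37620) = √57575 = 35*√47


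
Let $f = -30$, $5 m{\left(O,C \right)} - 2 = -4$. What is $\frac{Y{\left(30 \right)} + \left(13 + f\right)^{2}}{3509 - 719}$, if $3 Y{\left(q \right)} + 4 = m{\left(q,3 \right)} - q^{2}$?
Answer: $- \frac{187}{41850} \approx -0.0044683$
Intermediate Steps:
$m{\left(O,C \right)} = - \frac{2}{5}$ ($m{\left(O,C \right)} = \frac{2}{5} + \frac{1}{5} \left(-4\right) = \frac{2}{5} - \frac{4}{5} = - \frac{2}{5}$)
$Y{\left(q \right)} = - \frac{22}{15} - \frac{q^{2}}{3}$ ($Y{\left(q \right)} = - \frac{4}{3} + \frac{- \frac{2}{5} - q^{2}}{3} = - \frac{4}{3} - \left(\frac{2}{15} + \frac{q^{2}}{3}\right) = - \frac{22}{15} - \frac{q^{2}}{3}$)
$\frac{Y{\left(30 \right)} + \left(13 + f\right)^{2}}{3509 - 719} = \frac{\left(- \frac{22}{15} - \frac{30^{2}}{3}\right) + \left(13 - 30\right)^{2}}{3509 - 719} = \frac{\left(- \frac{22}{15} - 300\right) + \left(-17\right)^{2}}{2790} = \left(\left(- \frac{22}{15} - 300\right) + 289\right) \frac{1}{2790} = \left(- \frac{4522}{15} + 289\right) \frac{1}{2790} = \left(- \frac{187}{15}\right) \frac{1}{2790} = - \frac{187}{41850}$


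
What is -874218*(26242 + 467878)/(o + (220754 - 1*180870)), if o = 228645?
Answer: -431968598160/268529 ≈ -1.6086e+6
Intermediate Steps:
-874218*(26242 + 467878)/(o + (220754 - 1*180870)) = -874218*(26242 + 467878)/(228645 + (220754 - 1*180870)) = -874218*494120/(228645 + (220754 - 180870)) = -874218*494120/(228645 + 39884) = -874218/(268529*(1/494120)) = -874218/268529/494120 = -874218*494120/268529 = -431968598160/268529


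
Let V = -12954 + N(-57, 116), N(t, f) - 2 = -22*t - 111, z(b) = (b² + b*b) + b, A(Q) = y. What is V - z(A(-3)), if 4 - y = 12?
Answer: -11929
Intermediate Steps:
y = -8 (y = 4 - 1*12 = 4 - 12 = -8)
A(Q) = -8
z(b) = b + 2*b² (z(b) = (b² + b²) + b = 2*b² + b = b + 2*b²)
N(t, f) = -109 - 22*t (N(t, f) = 2 + (-22*t - 111) = 2 + (-111 - 22*t) = -109 - 22*t)
V = -11809 (V = -12954 + (-109 - 22*(-57)) = -12954 + (-109 + 1254) = -12954 + 1145 = -11809)
V - z(A(-3)) = -11809 - (-8)*(1 + 2*(-8)) = -11809 - (-8)*(1 - 16) = -11809 - (-8)*(-15) = -11809 - 1*120 = -11809 - 120 = -11929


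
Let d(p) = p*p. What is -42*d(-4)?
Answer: -672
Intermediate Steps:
d(p) = p²
-42*d(-4) = -42*(-4)² = -42*16 = -672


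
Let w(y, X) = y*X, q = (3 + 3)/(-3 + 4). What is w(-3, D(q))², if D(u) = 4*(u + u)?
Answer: 20736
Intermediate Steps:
q = 6 (q = 6/1 = 6*1 = 6)
D(u) = 8*u (D(u) = 4*(2*u) = 8*u)
w(y, X) = X*y
w(-3, D(q))² = ((8*6)*(-3))² = (48*(-3))² = (-144)² = 20736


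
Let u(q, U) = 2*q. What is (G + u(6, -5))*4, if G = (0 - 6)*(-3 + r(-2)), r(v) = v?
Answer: 168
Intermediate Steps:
G = 30 (G = (0 - 6)*(-3 - 2) = -6*(-5) = 30)
(G + u(6, -5))*4 = (30 + 2*6)*4 = (30 + 12)*4 = 42*4 = 168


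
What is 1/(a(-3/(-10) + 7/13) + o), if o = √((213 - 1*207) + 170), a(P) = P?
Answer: -14170/2962519 + 67600*√11/2962519 ≈ 0.070897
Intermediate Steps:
o = 4*√11 (o = √((213 - 207) + 170) = √(6 + 170) = √176 = 4*√11 ≈ 13.266)
1/(a(-3/(-10) + 7/13) + o) = 1/((-3/(-10) + 7/13) + 4*√11) = 1/((-3*(-⅒) + 7*(1/13)) + 4*√11) = 1/((3/10 + 7/13) + 4*√11) = 1/(109/130 + 4*√11)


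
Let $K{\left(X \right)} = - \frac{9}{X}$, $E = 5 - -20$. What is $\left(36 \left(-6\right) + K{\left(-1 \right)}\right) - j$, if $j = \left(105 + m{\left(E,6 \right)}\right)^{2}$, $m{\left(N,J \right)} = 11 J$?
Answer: $-29448$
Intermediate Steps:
$E = 25$ ($E = 5 + 20 = 25$)
$j = 29241$ ($j = \left(105 + 11 \cdot 6\right)^{2} = \left(105 + 66\right)^{2} = 171^{2} = 29241$)
$\left(36 \left(-6\right) + K{\left(-1 \right)}\right) - j = \left(36 \left(-6\right) - \frac{9}{-1}\right) - 29241 = \left(-216 - -9\right) - 29241 = \left(-216 + 9\right) - 29241 = -207 - 29241 = -29448$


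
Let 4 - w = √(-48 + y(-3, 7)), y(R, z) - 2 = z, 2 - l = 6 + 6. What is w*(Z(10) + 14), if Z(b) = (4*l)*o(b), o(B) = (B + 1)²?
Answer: -19304 + 4826*I*√39 ≈ -19304.0 + 30138.0*I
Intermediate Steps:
l = -10 (l = 2 - (6 + 6) = 2 - 1*12 = 2 - 12 = -10)
y(R, z) = 2 + z
o(B) = (1 + B)²
Z(b) = -40*(1 + b)² (Z(b) = (4*(-10))*(1 + b)² = -40*(1 + b)²)
w = 4 - I*√39 (w = 4 - √(-48 + (2 + 7)) = 4 - √(-48 + 9) = 4 - √(-39) = 4 - I*√39 ≈ 4.0 - 6.245*I)
w*(Z(10) + 14) = (4 - I*√39)*(-40*(1 + 10)² + 14) = (4 - I*√39)*(-40*11² + 14) = (4 - I*√39)*(-40*121 + 14) = (4 - I*√39)*(-4840 + 14) = (4 - I*√39)*(-4826) = -19304 + 4826*I*√39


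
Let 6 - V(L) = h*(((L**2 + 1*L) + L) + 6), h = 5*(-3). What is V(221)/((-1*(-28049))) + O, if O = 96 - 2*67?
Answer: -326521/28049 ≈ -11.641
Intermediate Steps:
h = -15
V(L) = 96 + 15*L**2 + 30*L (V(L) = 6 - (-15)*(((L**2 + 1*L) + L) + 6) = 6 - (-15)*(((L**2 + L) + L) + 6) = 6 - (-15)*(((L + L**2) + L) + 6) = 6 - (-15)*((L**2 + 2*L) + 6) = 6 - (-15)*(6 + L**2 + 2*L) = 6 - (-90 - 30*L - 15*L**2) = 6 + (90 + 15*L**2 + 30*L) = 96 + 15*L**2 + 30*L)
O = -38 (O = 96 - 134 = -38)
V(221)/((-1*(-28049))) + O = (96 + 15*221**2 + 30*221)/((-1*(-28049))) - 38 = (96 + 15*48841 + 6630)/28049 - 38 = (96 + 732615 + 6630)*(1/28049) - 38 = 739341*(1/28049) - 38 = 739341/28049 - 38 = -326521/28049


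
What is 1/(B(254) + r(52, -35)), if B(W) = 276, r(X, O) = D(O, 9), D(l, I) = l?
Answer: 1/241 ≈ 0.0041494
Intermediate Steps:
r(X, O) = O
1/(B(254) + r(52, -35)) = 1/(276 - 35) = 1/241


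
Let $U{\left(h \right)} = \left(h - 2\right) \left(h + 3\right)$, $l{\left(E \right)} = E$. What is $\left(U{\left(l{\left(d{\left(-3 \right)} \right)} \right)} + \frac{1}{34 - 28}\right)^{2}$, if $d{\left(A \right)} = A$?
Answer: $\frac{1}{36} \approx 0.027778$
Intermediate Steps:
$U{\left(h \right)} = \left(-2 + h\right) \left(3 + h\right)$
$\left(U{\left(l{\left(d{\left(-3 \right)} \right)} \right)} + \frac{1}{34 - 28}\right)^{2} = \left(\left(-6 - 3 + \left(-3\right)^{2}\right) + \frac{1}{34 - 28}\right)^{2} = \left(\left(-6 - 3 + 9\right) + \frac{1}{6}\right)^{2} = \left(0 + \frac{1}{6}\right)^{2} = \left(\frac{1}{6}\right)^{2} = \frac{1}{36}$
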